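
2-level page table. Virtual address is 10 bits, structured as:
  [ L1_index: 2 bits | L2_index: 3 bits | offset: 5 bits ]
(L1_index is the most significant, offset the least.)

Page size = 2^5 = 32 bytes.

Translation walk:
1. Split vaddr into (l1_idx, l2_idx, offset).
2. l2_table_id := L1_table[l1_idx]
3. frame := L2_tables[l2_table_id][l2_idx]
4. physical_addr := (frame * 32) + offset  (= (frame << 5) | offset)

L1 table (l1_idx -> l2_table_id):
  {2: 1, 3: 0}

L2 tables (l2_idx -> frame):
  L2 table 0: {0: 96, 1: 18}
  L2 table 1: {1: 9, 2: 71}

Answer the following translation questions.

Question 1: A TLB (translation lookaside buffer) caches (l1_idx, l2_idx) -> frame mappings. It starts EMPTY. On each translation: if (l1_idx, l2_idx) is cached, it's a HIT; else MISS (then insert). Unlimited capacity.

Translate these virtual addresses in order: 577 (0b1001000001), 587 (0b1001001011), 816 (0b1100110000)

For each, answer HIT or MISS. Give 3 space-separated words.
vaddr=577: (2,2) not in TLB -> MISS, insert
vaddr=587: (2,2) in TLB -> HIT
vaddr=816: (3,1) not in TLB -> MISS, insert

Answer: MISS HIT MISS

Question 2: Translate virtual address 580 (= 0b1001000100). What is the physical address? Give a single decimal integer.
Answer: 2276

Derivation:
vaddr = 580 = 0b1001000100
Split: l1_idx=2, l2_idx=2, offset=4
L1[2] = 1
L2[1][2] = 71
paddr = 71 * 32 + 4 = 2276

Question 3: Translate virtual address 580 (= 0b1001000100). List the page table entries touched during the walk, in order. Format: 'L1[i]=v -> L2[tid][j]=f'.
vaddr = 580 = 0b1001000100
Split: l1_idx=2, l2_idx=2, offset=4

Answer: L1[2]=1 -> L2[1][2]=71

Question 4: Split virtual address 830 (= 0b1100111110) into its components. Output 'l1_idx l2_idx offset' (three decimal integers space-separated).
vaddr = 830 = 0b1100111110
  top 2 bits -> l1_idx = 3
  next 3 bits -> l2_idx = 1
  bottom 5 bits -> offset = 30

Answer: 3 1 30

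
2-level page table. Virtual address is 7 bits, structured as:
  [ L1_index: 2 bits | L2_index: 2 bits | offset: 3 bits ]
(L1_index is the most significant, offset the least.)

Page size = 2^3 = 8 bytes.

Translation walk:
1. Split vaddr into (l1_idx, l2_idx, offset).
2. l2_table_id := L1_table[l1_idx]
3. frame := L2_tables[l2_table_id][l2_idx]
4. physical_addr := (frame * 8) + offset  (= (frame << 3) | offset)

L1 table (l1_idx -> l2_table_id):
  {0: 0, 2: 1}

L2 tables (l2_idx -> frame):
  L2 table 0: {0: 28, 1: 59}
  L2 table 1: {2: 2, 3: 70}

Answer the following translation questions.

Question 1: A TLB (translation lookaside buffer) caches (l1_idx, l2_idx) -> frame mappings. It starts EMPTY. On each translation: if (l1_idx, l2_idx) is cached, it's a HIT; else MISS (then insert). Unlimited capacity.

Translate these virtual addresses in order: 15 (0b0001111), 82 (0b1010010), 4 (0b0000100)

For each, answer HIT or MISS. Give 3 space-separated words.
Answer: MISS MISS MISS

Derivation:
vaddr=15: (0,1) not in TLB -> MISS, insert
vaddr=82: (2,2) not in TLB -> MISS, insert
vaddr=4: (0,0) not in TLB -> MISS, insert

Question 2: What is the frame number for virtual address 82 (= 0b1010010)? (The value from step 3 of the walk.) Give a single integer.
vaddr = 82: l1_idx=2, l2_idx=2
L1[2] = 1; L2[1][2] = 2

Answer: 2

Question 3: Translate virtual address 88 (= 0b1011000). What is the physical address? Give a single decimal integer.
vaddr = 88 = 0b1011000
Split: l1_idx=2, l2_idx=3, offset=0
L1[2] = 1
L2[1][3] = 70
paddr = 70 * 8 + 0 = 560

Answer: 560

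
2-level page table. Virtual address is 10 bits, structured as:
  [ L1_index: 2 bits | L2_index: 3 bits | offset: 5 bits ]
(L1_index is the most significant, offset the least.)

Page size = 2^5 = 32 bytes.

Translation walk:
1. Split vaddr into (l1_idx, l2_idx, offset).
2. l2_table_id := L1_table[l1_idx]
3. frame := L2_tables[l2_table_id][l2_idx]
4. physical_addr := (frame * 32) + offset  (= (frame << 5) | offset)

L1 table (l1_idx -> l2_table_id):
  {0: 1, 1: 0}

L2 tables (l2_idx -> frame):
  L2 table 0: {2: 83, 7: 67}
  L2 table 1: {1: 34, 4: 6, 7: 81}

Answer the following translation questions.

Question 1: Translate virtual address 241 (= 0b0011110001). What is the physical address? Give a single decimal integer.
Answer: 2609

Derivation:
vaddr = 241 = 0b0011110001
Split: l1_idx=0, l2_idx=7, offset=17
L1[0] = 1
L2[1][7] = 81
paddr = 81 * 32 + 17 = 2609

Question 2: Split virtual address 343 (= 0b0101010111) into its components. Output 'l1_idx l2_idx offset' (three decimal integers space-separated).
Answer: 1 2 23

Derivation:
vaddr = 343 = 0b0101010111
  top 2 bits -> l1_idx = 1
  next 3 bits -> l2_idx = 2
  bottom 5 bits -> offset = 23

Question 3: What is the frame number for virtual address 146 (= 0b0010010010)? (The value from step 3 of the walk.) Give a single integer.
vaddr = 146: l1_idx=0, l2_idx=4
L1[0] = 1; L2[1][4] = 6

Answer: 6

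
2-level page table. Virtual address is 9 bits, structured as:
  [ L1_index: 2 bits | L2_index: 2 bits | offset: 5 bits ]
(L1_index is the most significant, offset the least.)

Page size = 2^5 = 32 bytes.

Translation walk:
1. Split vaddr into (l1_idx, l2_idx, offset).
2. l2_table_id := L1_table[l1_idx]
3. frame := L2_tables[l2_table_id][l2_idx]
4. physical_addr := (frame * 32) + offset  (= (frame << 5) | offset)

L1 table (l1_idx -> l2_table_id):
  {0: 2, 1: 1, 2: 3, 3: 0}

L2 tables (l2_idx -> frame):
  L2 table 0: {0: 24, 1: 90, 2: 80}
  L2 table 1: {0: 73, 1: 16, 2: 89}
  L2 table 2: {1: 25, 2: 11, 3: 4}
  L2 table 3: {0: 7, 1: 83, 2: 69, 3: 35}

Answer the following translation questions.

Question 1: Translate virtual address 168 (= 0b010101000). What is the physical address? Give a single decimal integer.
vaddr = 168 = 0b010101000
Split: l1_idx=1, l2_idx=1, offset=8
L1[1] = 1
L2[1][1] = 16
paddr = 16 * 32 + 8 = 520

Answer: 520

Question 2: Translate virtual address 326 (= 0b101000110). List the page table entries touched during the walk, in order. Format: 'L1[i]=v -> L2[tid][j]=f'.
Answer: L1[2]=3 -> L2[3][2]=69

Derivation:
vaddr = 326 = 0b101000110
Split: l1_idx=2, l2_idx=2, offset=6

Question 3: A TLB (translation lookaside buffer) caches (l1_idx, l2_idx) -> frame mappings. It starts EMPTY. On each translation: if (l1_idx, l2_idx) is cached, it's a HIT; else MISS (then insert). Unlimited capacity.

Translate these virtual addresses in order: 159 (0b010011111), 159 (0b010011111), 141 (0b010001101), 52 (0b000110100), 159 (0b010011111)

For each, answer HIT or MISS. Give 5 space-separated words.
Answer: MISS HIT HIT MISS HIT

Derivation:
vaddr=159: (1,0) not in TLB -> MISS, insert
vaddr=159: (1,0) in TLB -> HIT
vaddr=141: (1,0) in TLB -> HIT
vaddr=52: (0,1) not in TLB -> MISS, insert
vaddr=159: (1,0) in TLB -> HIT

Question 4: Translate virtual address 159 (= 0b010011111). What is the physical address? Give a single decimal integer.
Answer: 2367

Derivation:
vaddr = 159 = 0b010011111
Split: l1_idx=1, l2_idx=0, offset=31
L1[1] = 1
L2[1][0] = 73
paddr = 73 * 32 + 31 = 2367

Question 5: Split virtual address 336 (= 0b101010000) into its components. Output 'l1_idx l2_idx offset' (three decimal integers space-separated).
Answer: 2 2 16

Derivation:
vaddr = 336 = 0b101010000
  top 2 bits -> l1_idx = 2
  next 2 bits -> l2_idx = 2
  bottom 5 bits -> offset = 16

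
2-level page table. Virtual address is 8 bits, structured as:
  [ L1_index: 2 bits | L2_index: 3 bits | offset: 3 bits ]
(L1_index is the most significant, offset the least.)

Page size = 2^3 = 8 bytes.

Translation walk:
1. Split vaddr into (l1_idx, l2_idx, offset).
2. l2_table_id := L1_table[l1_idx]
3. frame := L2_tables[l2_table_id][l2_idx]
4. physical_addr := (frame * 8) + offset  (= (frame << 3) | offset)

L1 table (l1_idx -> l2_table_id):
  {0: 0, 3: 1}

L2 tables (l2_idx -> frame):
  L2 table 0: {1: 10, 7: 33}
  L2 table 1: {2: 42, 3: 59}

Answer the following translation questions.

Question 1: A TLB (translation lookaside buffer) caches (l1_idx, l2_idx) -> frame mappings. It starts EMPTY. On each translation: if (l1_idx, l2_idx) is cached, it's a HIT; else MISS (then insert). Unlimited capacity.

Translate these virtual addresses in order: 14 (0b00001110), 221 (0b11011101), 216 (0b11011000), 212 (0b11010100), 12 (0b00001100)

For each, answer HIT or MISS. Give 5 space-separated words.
vaddr=14: (0,1) not in TLB -> MISS, insert
vaddr=221: (3,3) not in TLB -> MISS, insert
vaddr=216: (3,3) in TLB -> HIT
vaddr=212: (3,2) not in TLB -> MISS, insert
vaddr=12: (0,1) in TLB -> HIT

Answer: MISS MISS HIT MISS HIT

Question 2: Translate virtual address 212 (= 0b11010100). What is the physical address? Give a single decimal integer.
Answer: 340

Derivation:
vaddr = 212 = 0b11010100
Split: l1_idx=3, l2_idx=2, offset=4
L1[3] = 1
L2[1][2] = 42
paddr = 42 * 8 + 4 = 340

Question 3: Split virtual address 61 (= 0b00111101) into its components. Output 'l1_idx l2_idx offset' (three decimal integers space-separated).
vaddr = 61 = 0b00111101
  top 2 bits -> l1_idx = 0
  next 3 bits -> l2_idx = 7
  bottom 3 bits -> offset = 5

Answer: 0 7 5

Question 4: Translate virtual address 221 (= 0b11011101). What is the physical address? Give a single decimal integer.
vaddr = 221 = 0b11011101
Split: l1_idx=3, l2_idx=3, offset=5
L1[3] = 1
L2[1][3] = 59
paddr = 59 * 8 + 5 = 477

Answer: 477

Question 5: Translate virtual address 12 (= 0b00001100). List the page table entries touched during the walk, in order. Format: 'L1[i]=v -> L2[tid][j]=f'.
Answer: L1[0]=0 -> L2[0][1]=10

Derivation:
vaddr = 12 = 0b00001100
Split: l1_idx=0, l2_idx=1, offset=4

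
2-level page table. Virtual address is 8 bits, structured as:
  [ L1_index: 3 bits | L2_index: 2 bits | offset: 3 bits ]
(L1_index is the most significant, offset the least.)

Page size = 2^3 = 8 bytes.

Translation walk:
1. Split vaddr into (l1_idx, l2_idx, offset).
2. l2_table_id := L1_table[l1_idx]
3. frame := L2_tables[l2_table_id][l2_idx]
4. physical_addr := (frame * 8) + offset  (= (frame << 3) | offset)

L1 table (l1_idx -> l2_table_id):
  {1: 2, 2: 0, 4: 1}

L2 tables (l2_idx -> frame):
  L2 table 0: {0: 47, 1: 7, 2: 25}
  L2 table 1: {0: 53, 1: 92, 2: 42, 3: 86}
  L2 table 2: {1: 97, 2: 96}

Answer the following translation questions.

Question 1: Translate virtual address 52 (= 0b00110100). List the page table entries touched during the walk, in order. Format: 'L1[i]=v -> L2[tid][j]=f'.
Answer: L1[1]=2 -> L2[2][2]=96

Derivation:
vaddr = 52 = 0b00110100
Split: l1_idx=1, l2_idx=2, offset=4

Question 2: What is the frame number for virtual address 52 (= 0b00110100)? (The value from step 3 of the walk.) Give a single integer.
Answer: 96

Derivation:
vaddr = 52: l1_idx=1, l2_idx=2
L1[1] = 2; L2[2][2] = 96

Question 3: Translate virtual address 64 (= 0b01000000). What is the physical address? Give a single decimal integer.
vaddr = 64 = 0b01000000
Split: l1_idx=2, l2_idx=0, offset=0
L1[2] = 0
L2[0][0] = 47
paddr = 47 * 8 + 0 = 376

Answer: 376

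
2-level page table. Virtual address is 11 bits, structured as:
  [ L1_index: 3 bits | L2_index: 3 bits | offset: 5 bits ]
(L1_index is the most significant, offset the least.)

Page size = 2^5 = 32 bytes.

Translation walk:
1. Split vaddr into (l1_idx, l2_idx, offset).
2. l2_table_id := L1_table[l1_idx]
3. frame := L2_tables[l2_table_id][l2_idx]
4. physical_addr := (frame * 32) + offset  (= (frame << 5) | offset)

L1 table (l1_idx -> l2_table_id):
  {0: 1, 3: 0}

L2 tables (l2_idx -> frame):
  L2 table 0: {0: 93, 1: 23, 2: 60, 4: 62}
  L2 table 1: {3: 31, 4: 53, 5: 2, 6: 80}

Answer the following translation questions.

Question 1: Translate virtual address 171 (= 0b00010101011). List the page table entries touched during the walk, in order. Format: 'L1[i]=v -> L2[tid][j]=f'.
Answer: L1[0]=1 -> L2[1][5]=2

Derivation:
vaddr = 171 = 0b00010101011
Split: l1_idx=0, l2_idx=5, offset=11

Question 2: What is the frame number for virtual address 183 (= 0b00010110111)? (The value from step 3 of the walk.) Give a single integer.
Answer: 2

Derivation:
vaddr = 183: l1_idx=0, l2_idx=5
L1[0] = 1; L2[1][5] = 2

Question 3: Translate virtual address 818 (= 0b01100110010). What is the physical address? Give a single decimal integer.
vaddr = 818 = 0b01100110010
Split: l1_idx=3, l2_idx=1, offset=18
L1[3] = 0
L2[0][1] = 23
paddr = 23 * 32 + 18 = 754

Answer: 754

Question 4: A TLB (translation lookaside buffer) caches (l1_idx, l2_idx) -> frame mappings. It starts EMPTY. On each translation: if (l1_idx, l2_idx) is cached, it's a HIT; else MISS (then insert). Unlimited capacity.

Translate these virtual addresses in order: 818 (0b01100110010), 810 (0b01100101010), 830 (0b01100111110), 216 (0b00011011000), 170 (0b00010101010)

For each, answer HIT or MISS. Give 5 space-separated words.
vaddr=818: (3,1) not in TLB -> MISS, insert
vaddr=810: (3,1) in TLB -> HIT
vaddr=830: (3,1) in TLB -> HIT
vaddr=216: (0,6) not in TLB -> MISS, insert
vaddr=170: (0,5) not in TLB -> MISS, insert

Answer: MISS HIT HIT MISS MISS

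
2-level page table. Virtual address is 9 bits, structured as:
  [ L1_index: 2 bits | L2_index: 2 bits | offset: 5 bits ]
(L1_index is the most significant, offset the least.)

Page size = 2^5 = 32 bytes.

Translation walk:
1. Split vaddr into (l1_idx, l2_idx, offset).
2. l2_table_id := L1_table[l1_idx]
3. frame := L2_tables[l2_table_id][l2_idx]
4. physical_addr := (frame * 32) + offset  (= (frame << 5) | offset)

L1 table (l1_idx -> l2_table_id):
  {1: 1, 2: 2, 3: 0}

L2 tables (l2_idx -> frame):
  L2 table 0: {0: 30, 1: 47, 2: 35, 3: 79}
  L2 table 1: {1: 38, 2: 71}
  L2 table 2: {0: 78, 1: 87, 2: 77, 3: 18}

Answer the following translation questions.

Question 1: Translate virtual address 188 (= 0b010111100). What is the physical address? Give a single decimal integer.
Answer: 1244

Derivation:
vaddr = 188 = 0b010111100
Split: l1_idx=1, l2_idx=1, offset=28
L1[1] = 1
L2[1][1] = 38
paddr = 38 * 32 + 28 = 1244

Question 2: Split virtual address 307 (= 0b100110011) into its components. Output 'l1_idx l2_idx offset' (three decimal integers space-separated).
Answer: 2 1 19

Derivation:
vaddr = 307 = 0b100110011
  top 2 bits -> l1_idx = 2
  next 2 bits -> l2_idx = 1
  bottom 5 bits -> offset = 19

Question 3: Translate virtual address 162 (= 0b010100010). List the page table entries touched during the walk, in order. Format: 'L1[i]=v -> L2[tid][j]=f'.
Answer: L1[1]=1 -> L2[1][1]=38

Derivation:
vaddr = 162 = 0b010100010
Split: l1_idx=1, l2_idx=1, offset=2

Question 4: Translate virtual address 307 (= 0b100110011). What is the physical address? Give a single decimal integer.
vaddr = 307 = 0b100110011
Split: l1_idx=2, l2_idx=1, offset=19
L1[2] = 2
L2[2][1] = 87
paddr = 87 * 32 + 19 = 2803

Answer: 2803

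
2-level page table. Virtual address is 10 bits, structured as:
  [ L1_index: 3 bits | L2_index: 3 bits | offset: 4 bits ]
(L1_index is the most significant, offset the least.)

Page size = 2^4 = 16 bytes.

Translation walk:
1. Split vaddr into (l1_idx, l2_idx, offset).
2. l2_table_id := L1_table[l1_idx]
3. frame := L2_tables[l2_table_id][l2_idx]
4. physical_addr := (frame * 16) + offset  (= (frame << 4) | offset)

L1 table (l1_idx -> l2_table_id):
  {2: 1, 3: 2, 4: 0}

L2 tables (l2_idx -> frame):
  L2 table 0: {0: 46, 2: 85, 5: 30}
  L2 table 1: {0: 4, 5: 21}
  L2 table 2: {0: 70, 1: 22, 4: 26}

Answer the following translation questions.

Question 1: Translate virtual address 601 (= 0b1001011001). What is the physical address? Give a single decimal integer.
Answer: 489

Derivation:
vaddr = 601 = 0b1001011001
Split: l1_idx=4, l2_idx=5, offset=9
L1[4] = 0
L2[0][5] = 30
paddr = 30 * 16 + 9 = 489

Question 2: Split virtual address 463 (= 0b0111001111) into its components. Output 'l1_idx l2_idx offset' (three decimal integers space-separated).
Answer: 3 4 15

Derivation:
vaddr = 463 = 0b0111001111
  top 3 bits -> l1_idx = 3
  next 3 bits -> l2_idx = 4
  bottom 4 bits -> offset = 15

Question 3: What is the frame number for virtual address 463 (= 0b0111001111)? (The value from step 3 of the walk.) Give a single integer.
Answer: 26

Derivation:
vaddr = 463: l1_idx=3, l2_idx=4
L1[3] = 2; L2[2][4] = 26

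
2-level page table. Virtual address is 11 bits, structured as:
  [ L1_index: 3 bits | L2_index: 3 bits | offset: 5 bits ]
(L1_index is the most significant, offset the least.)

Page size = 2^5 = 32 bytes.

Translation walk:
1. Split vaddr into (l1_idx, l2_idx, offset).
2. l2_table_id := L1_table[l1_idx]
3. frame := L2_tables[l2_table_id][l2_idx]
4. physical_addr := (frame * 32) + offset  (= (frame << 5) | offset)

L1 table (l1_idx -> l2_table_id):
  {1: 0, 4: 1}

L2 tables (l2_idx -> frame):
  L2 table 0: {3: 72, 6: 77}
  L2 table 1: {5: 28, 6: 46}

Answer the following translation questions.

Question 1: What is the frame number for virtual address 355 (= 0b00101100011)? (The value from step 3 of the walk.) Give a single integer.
vaddr = 355: l1_idx=1, l2_idx=3
L1[1] = 0; L2[0][3] = 72

Answer: 72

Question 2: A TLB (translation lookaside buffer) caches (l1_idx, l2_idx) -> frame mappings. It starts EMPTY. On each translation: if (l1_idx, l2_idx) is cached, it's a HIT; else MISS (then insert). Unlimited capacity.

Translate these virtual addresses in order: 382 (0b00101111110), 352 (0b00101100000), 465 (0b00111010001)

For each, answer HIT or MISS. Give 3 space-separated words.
Answer: MISS HIT MISS

Derivation:
vaddr=382: (1,3) not in TLB -> MISS, insert
vaddr=352: (1,3) in TLB -> HIT
vaddr=465: (1,6) not in TLB -> MISS, insert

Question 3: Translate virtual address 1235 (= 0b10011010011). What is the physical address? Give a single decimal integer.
Answer: 1491

Derivation:
vaddr = 1235 = 0b10011010011
Split: l1_idx=4, l2_idx=6, offset=19
L1[4] = 1
L2[1][6] = 46
paddr = 46 * 32 + 19 = 1491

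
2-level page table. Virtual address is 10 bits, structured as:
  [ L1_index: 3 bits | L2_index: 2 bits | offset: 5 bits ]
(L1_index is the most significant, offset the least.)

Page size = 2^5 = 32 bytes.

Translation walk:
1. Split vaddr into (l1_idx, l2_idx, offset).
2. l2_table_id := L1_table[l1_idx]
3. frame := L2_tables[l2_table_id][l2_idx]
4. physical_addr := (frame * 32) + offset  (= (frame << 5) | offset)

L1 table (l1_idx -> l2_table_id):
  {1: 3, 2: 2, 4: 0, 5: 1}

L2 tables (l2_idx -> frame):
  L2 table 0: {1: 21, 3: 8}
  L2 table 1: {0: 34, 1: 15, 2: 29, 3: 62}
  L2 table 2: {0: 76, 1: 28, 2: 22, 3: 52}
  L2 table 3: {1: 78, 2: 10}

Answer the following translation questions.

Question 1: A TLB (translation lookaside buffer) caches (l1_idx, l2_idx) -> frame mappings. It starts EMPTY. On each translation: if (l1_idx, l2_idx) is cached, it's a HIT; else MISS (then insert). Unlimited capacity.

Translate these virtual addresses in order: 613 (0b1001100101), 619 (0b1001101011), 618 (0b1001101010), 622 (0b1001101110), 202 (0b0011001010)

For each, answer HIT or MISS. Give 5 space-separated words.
Answer: MISS HIT HIT HIT MISS

Derivation:
vaddr=613: (4,3) not in TLB -> MISS, insert
vaddr=619: (4,3) in TLB -> HIT
vaddr=618: (4,3) in TLB -> HIT
vaddr=622: (4,3) in TLB -> HIT
vaddr=202: (1,2) not in TLB -> MISS, insert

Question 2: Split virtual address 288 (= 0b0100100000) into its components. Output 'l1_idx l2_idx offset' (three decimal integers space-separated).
vaddr = 288 = 0b0100100000
  top 3 bits -> l1_idx = 2
  next 2 bits -> l2_idx = 1
  bottom 5 bits -> offset = 0

Answer: 2 1 0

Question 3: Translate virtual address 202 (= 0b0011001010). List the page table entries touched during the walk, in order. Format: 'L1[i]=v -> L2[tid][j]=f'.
vaddr = 202 = 0b0011001010
Split: l1_idx=1, l2_idx=2, offset=10

Answer: L1[1]=3 -> L2[3][2]=10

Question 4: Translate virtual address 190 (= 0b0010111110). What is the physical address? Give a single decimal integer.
Answer: 2526

Derivation:
vaddr = 190 = 0b0010111110
Split: l1_idx=1, l2_idx=1, offset=30
L1[1] = 3
L2[3][1] = 78
paddr = 78 * 32 + 30 = 2526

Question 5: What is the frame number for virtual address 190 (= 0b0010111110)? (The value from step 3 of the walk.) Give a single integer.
vaddr = 190: l1_idx=1, l2_idx=1
L1[1] = 3; L2[3][1] = 78

Answer: 78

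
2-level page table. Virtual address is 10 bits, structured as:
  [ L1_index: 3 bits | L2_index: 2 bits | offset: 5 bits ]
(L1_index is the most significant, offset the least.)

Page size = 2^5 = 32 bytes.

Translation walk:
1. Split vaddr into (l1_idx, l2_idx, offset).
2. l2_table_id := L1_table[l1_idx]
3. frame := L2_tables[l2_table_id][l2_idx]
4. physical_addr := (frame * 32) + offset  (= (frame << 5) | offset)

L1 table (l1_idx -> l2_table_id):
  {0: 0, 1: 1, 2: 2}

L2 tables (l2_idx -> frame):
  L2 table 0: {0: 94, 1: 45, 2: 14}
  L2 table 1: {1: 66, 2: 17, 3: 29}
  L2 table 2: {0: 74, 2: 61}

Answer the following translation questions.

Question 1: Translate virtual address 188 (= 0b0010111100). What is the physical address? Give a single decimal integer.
vaddr = 188 = 0b0010111100
Split: l1_idx=1, l2_idx=1, offset=28
L1[1] = 1
L2[1][1] = 66
paddr = 66 * 32 + 28 = 2140

Answer: 2140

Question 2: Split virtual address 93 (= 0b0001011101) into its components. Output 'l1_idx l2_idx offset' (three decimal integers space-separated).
vaddr = 93 = 0b0001011101
  top 3 bits -> l1_idx = 0
  next 2 bits -> l2_idx = 2
  bottom 5 bits -> offset = 29

Answer: 0 2 29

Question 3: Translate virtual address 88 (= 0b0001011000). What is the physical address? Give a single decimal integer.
vaddr = 88 = 0b0001011000
Split: l1_idx=0, l2_idx=2, offset=24
L1[0] = 0
L2[0][2] = 14
paddr = 14 * 32 + 24 = 472

Answer: 472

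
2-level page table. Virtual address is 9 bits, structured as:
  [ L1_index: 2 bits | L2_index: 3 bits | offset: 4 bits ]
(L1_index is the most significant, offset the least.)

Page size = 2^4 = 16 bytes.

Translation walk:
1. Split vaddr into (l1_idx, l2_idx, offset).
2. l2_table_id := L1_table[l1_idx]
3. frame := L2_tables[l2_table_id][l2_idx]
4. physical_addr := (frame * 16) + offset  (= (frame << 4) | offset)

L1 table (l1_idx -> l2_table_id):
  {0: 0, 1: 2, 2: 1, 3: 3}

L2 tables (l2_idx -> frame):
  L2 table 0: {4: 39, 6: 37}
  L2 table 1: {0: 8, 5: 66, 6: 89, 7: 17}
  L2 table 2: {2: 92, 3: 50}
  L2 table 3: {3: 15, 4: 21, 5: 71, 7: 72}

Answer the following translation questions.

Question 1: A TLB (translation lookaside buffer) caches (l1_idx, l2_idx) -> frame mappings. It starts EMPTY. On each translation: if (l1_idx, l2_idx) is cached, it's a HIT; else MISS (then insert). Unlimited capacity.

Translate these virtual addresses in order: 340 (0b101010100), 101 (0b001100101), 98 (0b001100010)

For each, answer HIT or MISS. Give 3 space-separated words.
Answer: MISS MISS HIT

Derivation:
vaddr=340: (2,5) not in TLB -> MISS, insert
vaddr=101: (0,6) not in TLB -> MISS, insert
vaddr=98: (0,6) in TLB -> HIT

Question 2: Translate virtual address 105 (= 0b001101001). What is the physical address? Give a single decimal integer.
Answer: 601

Derivation:
vaddr = 105 = 0b001101001
Split: l1_idx=0, l2_idx=6, offset=9
L1[0] = 0
L2[0][6] = 37
paddr = 37 * 16 + 9 = 601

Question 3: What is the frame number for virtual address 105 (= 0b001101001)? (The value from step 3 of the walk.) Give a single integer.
vaddr = 105: l1_idx=0, l2_idx=6
L1[0] = 0; L2[0][6] = 37

Answer: 37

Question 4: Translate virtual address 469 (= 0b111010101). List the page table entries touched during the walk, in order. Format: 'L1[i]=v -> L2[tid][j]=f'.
Answer: L1[3]=3 -> L2[3][5]=71

Derivation:
vaddr = 469 = 0b111010101
Split: l1_idx=3, l2_idx=5, offset=5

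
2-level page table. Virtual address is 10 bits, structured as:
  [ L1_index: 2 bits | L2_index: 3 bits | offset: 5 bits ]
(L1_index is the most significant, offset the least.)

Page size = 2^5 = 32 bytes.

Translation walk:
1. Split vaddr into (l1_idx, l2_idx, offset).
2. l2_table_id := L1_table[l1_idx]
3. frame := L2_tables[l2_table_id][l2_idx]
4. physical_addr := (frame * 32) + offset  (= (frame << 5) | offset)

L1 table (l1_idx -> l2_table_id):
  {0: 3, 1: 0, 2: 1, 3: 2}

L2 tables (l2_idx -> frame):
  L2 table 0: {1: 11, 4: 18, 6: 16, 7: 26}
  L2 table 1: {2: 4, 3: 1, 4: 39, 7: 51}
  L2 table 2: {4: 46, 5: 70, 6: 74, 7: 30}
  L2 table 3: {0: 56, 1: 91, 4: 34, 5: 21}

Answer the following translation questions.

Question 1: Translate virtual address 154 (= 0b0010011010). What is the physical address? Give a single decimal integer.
vaddr = 154 = 0b0010011010
Split: l1_idx=0, l2_idx=4, offset=26
L1[0] = 3
L2[3][4] = 34
paddr = 34 * 32 + 26 = 1114

Answer: 1114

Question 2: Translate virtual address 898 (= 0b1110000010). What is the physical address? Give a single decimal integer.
vaddr = 898 = 0b1110000010
Split: l1_idx=3, l2_idx=4, offset=2
L1[3] = 2
L2[2][4] = 46
paddr = 46 * 32 + 2 = 1474

Answer: 1474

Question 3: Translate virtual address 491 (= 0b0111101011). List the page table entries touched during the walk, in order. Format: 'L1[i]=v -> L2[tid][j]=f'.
Answer: L1[1]=0 -> L2[0][7]=26

Derivation:
vaddr = 491 = 0b0111101011
Split: l1_idx=1, l2_idx=7, offset=11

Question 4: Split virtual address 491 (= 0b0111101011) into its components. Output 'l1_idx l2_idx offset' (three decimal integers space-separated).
Answer: 1 7 11

Derivation:
vaddr = 491 = 0b0111101011
  top 2 bits -> l1_idx = 1
  next 3 bits -> l2_idx = 7
  bottom 5 bits -> offset = 11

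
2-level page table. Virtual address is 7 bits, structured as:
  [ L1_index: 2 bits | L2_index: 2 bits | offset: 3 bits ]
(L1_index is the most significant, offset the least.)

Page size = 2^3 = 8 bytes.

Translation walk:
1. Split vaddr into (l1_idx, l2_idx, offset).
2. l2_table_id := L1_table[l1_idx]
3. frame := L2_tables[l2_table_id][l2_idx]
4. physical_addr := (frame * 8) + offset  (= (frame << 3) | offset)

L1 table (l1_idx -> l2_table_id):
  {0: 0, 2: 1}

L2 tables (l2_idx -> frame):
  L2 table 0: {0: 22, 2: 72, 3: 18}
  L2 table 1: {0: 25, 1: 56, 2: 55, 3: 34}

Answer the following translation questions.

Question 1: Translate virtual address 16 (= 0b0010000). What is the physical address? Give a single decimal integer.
vaddr = 16 = 0b0010000
Split: l1_idx=0, l2_idx=2, offset=0
L1[0] = 0
L2[0][2] = 72
paddr = 72 * 8 + 0 = 576

Answer: 576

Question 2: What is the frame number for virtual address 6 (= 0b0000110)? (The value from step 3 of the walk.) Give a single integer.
vaddr = 6: l1_idx=0, l2_idx=0
L1[0] = 0; L2[0][0] = 22

Answer: 22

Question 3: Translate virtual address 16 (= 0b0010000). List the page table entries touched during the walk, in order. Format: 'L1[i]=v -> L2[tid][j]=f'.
Answer: L1[0]=0 -> L2[0][2]=72

Derivation:
vaddr = 16 = 0b0010000
Split: l1_idx=0, l2_idx=2, offset=0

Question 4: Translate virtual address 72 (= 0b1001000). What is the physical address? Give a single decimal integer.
Answer: 448

Derivation:
vaddr = 72 = 0b1001000
Split: l1_idx=2, l2_idx=1, offset=0
L1[2] = 1
L2[1][1] = 56
paddr = 56 * 8 + 0 = 448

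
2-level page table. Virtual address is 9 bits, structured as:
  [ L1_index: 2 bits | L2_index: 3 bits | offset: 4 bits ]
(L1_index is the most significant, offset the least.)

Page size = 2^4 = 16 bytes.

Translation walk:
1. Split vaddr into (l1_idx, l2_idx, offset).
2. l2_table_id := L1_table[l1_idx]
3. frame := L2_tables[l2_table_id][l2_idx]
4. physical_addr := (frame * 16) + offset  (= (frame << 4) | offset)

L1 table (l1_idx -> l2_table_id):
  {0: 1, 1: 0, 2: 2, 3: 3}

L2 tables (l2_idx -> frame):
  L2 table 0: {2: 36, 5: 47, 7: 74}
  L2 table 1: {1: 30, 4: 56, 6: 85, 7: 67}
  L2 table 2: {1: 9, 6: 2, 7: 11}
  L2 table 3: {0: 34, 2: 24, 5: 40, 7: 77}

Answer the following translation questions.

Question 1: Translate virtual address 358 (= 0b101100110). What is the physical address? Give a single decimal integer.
Answer: 38

Derivation:
vaddr = 358 = 0b101100110
Split: l1_idx=2, l2_idx=6, offset=6
L1[2] = 2
L2[2][6] = 2
paddr = 2 * 16 + 6 = 38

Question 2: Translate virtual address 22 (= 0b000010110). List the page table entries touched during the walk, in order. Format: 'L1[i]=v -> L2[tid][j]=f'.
vaddr = 22 = 0b000010110
Split: l1_idx=0, l2_idx=1, offset=6

Answer: L1[0]=1 -> L2[1][1]=30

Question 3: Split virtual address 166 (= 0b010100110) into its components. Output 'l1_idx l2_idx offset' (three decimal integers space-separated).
Answer: 1 2 6

Derivation:
vaddr = 166 = 0b010100110
  top 2 bits -> l1_idx = 1
  next 3 bits -> l2_idx = 2
  bottom 4 bits -> offset = 6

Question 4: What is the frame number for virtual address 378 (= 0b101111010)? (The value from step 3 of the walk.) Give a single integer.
Answer: 11

Derivation:
vaddr = 378: l1_idx=2, l2_idx=7
L1[2] = 2; L2[2][7] = 11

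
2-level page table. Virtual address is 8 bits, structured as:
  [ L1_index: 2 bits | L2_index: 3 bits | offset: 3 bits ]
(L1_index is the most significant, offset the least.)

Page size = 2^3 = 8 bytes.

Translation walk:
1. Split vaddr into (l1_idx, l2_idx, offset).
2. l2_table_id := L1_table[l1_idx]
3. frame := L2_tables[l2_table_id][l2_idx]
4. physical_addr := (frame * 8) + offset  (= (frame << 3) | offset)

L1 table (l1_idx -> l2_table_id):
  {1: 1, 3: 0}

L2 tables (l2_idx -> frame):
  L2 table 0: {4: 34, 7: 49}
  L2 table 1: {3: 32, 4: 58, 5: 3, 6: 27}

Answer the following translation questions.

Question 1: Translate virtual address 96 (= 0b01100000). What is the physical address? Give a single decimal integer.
Answer: 464

Derivation:
vaddr = 96 = 0b01100000
Split: l1_idx=1, l2_idx=4, offset=0
L1[1] = 1
L2[1][4] = 58
paddr = 58 * 8 + 0 = 464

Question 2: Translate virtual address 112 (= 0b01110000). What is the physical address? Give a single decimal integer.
vaddr = 112 = 0b01110000
Split: l1_idx=1, l2_idx=6, offset=0
L1[1] = 1
L2[1][6] = 27
paddr = 27 * 8 + 0 = 216

Answer: 216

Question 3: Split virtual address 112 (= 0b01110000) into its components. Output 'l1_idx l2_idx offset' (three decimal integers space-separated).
vaddr = 112 = 0b01110000
  top 2 bits -> l1_idx = 1
  next 3 bits -> l2_idx = 6
  bottom 3 bits -> offset = 0

Answer: 1 6 0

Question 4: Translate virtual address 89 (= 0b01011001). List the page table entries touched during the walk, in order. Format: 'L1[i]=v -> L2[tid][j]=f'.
vaddr = 89 = 0b01011001
Split: l1_idx=1, l2_idx=3, offset=1

Answer: L1[1]=1 -> L2[1][3]=32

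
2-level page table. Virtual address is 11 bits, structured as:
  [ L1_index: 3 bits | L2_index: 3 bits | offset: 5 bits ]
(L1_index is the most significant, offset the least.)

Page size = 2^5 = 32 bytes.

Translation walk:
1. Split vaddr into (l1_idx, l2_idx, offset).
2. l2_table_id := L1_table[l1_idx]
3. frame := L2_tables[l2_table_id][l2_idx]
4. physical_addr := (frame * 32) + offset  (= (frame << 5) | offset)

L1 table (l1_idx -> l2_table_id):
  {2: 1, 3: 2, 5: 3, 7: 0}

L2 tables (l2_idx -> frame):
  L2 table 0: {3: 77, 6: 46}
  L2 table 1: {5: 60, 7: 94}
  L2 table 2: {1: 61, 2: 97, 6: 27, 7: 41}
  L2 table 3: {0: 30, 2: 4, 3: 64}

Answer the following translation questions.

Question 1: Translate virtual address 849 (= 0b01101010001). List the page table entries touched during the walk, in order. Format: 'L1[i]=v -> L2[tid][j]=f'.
Answer: L1[3]=2 -> L2[2][2]=97

Derivation:
vaddr = 849 = 0b01101010001
Split: l1_idx=3, l2_idx=2, offset=17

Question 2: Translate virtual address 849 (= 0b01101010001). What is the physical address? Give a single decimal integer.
vaddr = 849 = 0b01101010001
Split: l1_idx=3, l2_idx=2, offset=17
L1[3] = 2
L2[2][2] = 97
paddr = 97 * 32 + 17 = 3121

Answer: 3121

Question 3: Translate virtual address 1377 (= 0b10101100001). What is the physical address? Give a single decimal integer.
Answer: 2049

Derivation:
vaddr = 1377 = 0b10101100001
Split: l1_idx=5, l2_idx=3, offset=1
L1[5] = 3
L2[3][3] = 64
paddr = 64 * 32 + 1 = 2049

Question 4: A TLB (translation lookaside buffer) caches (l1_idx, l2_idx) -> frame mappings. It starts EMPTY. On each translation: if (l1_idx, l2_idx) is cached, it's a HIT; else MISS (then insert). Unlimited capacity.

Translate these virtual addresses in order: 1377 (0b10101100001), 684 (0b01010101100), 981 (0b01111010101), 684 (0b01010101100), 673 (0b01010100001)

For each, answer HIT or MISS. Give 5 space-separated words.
Answer: MISS MISS MISS HIT HIT

Derivation:
vaddr=1377: (5,3) not in TLB -> MISS, insert
vaddr=684: (2,5) not in TLB -> MISS, insert
vaddr=981: (3,6) not in TLB -> MISS, insert
vaddr=684: (2,5) in TLB -> HIT
vaddr=673: (2,5) in TLB -> HIT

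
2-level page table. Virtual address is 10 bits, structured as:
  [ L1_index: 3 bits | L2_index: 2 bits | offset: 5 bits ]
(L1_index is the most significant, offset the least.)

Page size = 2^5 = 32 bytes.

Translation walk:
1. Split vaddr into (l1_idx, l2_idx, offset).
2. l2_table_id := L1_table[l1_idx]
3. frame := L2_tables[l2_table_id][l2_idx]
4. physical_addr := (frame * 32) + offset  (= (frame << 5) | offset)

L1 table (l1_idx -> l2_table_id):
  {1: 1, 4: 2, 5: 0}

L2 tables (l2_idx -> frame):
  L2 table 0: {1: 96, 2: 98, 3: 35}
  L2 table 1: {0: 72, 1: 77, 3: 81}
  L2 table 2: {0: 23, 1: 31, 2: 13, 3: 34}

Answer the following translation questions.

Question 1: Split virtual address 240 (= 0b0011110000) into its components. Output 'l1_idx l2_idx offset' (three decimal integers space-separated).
vaddr = 240 = 0b0011110000
  top 3 bits -> l1_idx = 1
  next 2 bits -> l2_idx = 3
  bottom 5 bits -> offset = 16

Answer: 1 3 16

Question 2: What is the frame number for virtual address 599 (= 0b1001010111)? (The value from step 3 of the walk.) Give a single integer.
Answer: 13

Derivation:
vaddr = 599: l1_idx=4, l2_idx=2
L1[4] = 2; L2[2][2] = 13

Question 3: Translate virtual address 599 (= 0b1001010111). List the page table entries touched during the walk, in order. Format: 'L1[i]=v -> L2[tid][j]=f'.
vaddr = 599 = 0b1001010111
Split: l1_idx=4, l2_idx=2, offset=23

Answer: L1[4]=2 -> L2[2][2]=13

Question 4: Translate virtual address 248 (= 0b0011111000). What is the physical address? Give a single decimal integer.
Answer: 2616

Derivation:
vaddr = 248 = 0b0011111000
Split: l1_idx=1, l2_idx=3, offset=24
L1[1] = 1
L2[1][3] = 81
paddr = 81 * 32 + 24 = 2616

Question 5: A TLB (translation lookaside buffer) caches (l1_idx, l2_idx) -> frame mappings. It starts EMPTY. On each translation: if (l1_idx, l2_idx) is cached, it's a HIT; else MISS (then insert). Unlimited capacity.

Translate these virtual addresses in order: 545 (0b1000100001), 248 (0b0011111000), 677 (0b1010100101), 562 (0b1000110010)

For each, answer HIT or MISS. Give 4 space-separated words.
Answer: MISS MISS MISS HIT

Derivation:
vaddr=545: (4,1) not in TLB -> MISS, insert
vaddr=248: (1,3) not in TLB -> MISS, insert
vaddr=677: (5,1) not in TLB -> MISS, insert
vaddr=562: (4,1) in TLB -> HIT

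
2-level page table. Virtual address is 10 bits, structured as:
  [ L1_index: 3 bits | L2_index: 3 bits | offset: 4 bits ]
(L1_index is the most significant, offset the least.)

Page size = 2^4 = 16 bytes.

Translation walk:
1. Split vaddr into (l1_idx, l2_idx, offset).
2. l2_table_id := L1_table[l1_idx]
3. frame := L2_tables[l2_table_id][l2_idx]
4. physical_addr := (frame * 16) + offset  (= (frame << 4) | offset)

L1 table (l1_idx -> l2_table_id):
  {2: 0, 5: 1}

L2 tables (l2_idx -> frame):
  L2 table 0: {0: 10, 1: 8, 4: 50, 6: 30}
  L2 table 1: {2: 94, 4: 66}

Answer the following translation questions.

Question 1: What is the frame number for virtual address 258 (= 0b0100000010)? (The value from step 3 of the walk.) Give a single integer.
Answer: 10

Derivation:
vaddr = 258: l1_idx=2, l2_idx=0
L1[2] = 0; L2[0][0] = 10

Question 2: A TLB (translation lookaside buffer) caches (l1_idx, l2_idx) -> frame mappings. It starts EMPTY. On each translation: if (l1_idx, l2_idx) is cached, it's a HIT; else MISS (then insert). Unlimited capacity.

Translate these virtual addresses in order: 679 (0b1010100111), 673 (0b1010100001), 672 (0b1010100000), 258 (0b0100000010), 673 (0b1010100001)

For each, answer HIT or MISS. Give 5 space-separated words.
Answer: MISS HIT HIT MISS HIT

Derivation:
vaddr=679: (5,2) not in TLB -> MISS, insert
vaddr=673: (5,2) in TLB -> HIT
vaddr=672: (5,2) in TLB -> HIT
vaddr=258: (2,0) not in TLB -> MISS, insert
vaddr=673: (5,2) in TLB -> HIT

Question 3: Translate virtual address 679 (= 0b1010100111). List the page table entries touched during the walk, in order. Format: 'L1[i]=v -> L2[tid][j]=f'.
vaddr = 679 = 0b1010100111
Split: l1_idx=5, l2_idx=2, offset=7

Answer: L1[5]=1 -> L2[1][2]=94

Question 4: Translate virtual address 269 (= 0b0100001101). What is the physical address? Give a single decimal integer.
Answer: 173

Derivation:
vaddr = 269 = 0b0100001101
Split: l1_idx=2, l2_idx=0, offset=13
L1[2] = 0
L2[0][0] = 10
paddr = 10 * 16 + 13 = 173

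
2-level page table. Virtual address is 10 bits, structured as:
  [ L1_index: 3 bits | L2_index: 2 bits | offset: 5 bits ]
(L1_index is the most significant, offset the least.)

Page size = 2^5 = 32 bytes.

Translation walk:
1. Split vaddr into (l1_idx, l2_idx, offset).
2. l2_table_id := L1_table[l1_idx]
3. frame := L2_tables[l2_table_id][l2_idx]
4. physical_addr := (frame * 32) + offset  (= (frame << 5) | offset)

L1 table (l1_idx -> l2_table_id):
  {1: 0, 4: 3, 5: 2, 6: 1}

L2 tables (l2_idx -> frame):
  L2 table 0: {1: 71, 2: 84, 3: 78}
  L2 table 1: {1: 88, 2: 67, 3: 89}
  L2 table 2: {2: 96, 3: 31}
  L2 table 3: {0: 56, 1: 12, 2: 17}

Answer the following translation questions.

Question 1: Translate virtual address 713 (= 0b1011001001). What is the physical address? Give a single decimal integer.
Answer: 3081

Derivation:
vaddr = 713 = 0b1011001001
Split: l1_idx=5, l2_idx=2, offset=9
L1[5] = 2
L2[2][2] = 96
paddr = 96 * 32 + 9 = 3081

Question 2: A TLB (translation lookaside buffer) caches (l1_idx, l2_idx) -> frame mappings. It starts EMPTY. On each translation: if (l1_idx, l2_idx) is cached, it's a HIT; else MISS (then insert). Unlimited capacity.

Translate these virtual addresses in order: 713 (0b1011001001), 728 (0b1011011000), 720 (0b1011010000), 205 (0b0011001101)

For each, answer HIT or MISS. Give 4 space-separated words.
Answer: MISS HIT HIT MISS

Derivation:
vaddr=713: (5,2) not in TLB -> MISS, insert
vaddr=728: (5,2) in TLB -> HIT
vaddr=720: (5,2) in TLB -> HIT
vaddr=205: (1,2) not in TLB -> MISS, insert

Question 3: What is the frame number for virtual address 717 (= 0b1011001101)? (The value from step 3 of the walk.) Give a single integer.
Answer: 96

Derivation:
vaddr = 717: l1_idx=5, l2_idx=2
L1[5] = 2; L2[2][2] = 96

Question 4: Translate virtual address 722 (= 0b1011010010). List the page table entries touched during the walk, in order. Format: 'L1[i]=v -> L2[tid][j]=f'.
vaddr = 722 = 0b1011010010
Split: l1_idx=5, l2_idx=2, offset=18

Answer: L1[5]=2 -> L2[2][2]=96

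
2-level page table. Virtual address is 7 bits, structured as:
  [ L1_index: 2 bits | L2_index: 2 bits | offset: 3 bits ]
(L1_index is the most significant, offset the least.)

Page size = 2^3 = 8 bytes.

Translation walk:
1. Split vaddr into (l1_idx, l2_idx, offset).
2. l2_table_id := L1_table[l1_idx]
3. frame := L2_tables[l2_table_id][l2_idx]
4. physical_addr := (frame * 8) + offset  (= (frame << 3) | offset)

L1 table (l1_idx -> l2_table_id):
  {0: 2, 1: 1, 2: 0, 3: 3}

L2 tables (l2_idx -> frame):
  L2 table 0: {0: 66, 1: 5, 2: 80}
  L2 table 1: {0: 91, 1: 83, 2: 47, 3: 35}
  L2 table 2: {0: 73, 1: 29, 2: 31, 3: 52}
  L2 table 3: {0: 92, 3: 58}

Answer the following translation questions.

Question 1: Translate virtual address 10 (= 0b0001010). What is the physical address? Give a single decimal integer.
Answer: 234

Derivation:
vaddr = 10 = 0b0001010
Split: l1_idx=0, l2_idx=1, offset=2
L1[0] = 2
L2[2][1] = 29
paddr = 29 * 8 + 2 = 234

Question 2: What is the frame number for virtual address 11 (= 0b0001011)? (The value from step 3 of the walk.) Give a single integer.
Answer: 29

Derivation:
vaddr = 11: l1_idx=0, l2_idx=1
L1[0] = 2; L2[2][1] = 29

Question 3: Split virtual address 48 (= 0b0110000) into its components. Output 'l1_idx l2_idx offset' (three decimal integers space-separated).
Answer: 1 2 0

Derivation:
vaddr = 48 = 0b0110000
  top 2 bits -> l1_idx = 1
  next 2 bits -> l2_idx = 2
  bottom 3 bits -> offset = 0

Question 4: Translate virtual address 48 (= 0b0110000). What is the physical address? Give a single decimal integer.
Answer: 376

Derivation:
vaddr = 48 = 0b0110000
Split: l1_idx=1, l2_idx=2, offset=0
L1[1] = 1
L2[1][2] = 47
paddr = 47 * 8 + 0 = 376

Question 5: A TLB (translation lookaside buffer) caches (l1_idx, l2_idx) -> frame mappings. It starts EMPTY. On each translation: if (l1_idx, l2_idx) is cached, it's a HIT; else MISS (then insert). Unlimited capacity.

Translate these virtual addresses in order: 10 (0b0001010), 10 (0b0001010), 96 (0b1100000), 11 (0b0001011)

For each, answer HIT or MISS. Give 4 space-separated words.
Answer: MISS HIT MISS HIT

Derivation:
vaddr=10: (0,1) not in TLB -> MISS, insert
vaddr=10: (0,1) in TLB -> HIT
vaddr=96: (3,0) not in TLB -> MISS, insert
vaddr=11: (0,1) in TLB -> HIT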